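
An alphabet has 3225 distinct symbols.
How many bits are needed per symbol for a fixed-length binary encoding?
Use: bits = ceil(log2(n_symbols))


log2(3225) = 11.6551
Bracket: 2^11 = 2048 < 3225 <= 2^12 = 4096
So ceil(log2(3225)) = 12

bits = ceil(log2(3225)) = ceil(11.6551) = 12 bits


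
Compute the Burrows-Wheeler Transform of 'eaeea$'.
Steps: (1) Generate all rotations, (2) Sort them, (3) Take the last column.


Rotations (sorted):
  0: $eaeea -> last char: a
  1: a$eaee -> last char: e
  2: aeea$e -> last char: e
  3: ea$eae -> last char: e
  4: eaeea$ -> last char: $
  5: eea$ea -> last char: a


BWT = aeee$a


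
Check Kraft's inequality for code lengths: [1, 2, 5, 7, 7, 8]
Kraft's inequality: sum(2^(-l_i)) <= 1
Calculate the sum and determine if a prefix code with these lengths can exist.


Sum = 2^(-1) + 2^(-2) + 2^(-5) + 2^(-7) + 2^(-7) + 2^(-8)
    = 0.5 + 0.25 + 0.03125 + 0.0078125 + 0.0078125 + 0.00390625
    = 205/256 = 0.80078125
Since 0.80078125 <= 1, Kraft's inequality IS satisfied.
A prefix code with these lengths CAN exist.

Kraft sum = 0.80078125. Satisfied.


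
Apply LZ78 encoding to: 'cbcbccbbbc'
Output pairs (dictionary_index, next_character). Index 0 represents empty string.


LZ78 encoding steps:
Dictionary: {0: ''}
Step 1: w='' (idx 0), next='c' -> output (0, 'c'), add 'c' as idx 1
Step 2: w='' (idx 0), next='b' -> output (0, 'b'), add 'b' as idx 2
Step 3: w='c' (idx 1), next='b' -> output (1, 'b'), add 'cb' as idx 3
Step 4: w='c' (idx 1), next='c' -> output (1, 'c'), add 'cc' as idx 4
Step 5: w='b' (idx 2), next='b' -> output (2, 'b'), add 'bb' as idx 5
Step 6: w='b' (idx 2), next='c' -> output (2, 'c'), add 'bc' as idx 6


Encoded: [(0, 'c'), (0, 'b'), (1, 'b'), (1, 'c'), (2, 'b'), (2, 'c')]


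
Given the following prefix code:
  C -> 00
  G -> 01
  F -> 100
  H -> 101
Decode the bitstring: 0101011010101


Decoding step by step:
Bits 01 -> G
Bits 01 -> G
Bits 01 -> G
Bits 101 -> H
Bits 01 -> G
Bits 01 -> G


Decoded message: GGGHGG


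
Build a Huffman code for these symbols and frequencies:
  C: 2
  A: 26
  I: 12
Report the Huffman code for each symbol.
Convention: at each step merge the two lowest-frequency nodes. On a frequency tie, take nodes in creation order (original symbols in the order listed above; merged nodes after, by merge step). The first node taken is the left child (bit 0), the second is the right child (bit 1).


Huffman tree construction:
Step 1: Merge C(2) + I(12) = 14
Step 2: Merge (C+I)(14) + A(26) = 40
Read each symbol's code off the tree from the root (left child = 0, right child = 1).

Codes:
  C: 00 (length 2)
  A: 1 (length 1)
  I: 01 (length 2)
Average code length: 54/40 = 1.3500 bits/symbol


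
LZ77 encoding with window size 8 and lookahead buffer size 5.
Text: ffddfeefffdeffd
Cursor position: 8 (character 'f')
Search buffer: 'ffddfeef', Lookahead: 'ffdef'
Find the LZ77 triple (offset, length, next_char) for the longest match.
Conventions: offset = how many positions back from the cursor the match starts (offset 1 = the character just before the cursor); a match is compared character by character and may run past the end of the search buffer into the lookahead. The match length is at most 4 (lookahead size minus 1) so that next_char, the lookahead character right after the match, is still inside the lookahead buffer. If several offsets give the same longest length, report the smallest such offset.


Try each offset into the search buffer:
  offset=1 (pos 7, char 'f'): match length 2
  offset=2 (pos 6, char 'e'): match length 0
  offset=3 (pos 5, char 'e'): match length 0
  offset=4 (pos 4, char 'f'): match length 1
  offset=5 (pos 3, char 'd'): match length 0
  offset=6 (pos 2, char 'd'): match length 0
  offset=7 (pos 1, char 'f'): match length 1
  offset=8 (pos 0, char 'f'): match length 3
Longest match has length 3 at offset 8.
next_char = character at position 8 + 3 = 11 -> 'e'

Best match: offset=8, length=3 (matching 'ffd' starting at position 0)
LZ77 triple: (8, 3, 'e')


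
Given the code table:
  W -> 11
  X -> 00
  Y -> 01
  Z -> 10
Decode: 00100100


Decoding:
00 -> X
10 -> Z
01 -> Y
00 -> X


Result: XZYX


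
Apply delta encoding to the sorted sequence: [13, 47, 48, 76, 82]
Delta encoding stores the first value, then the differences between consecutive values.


First value: 13
Deltas:
  47 - 13 = 34
  48 - 47 = 1
  76 - 48 = 28
  82 - 76 = 6


Delta encoded: [13, 34, 1, 28, 6]


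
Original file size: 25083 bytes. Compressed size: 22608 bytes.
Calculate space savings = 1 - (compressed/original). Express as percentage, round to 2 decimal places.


ratio = compressed/original = 22608/25083 = 0.901328
savings = 1 - ratio = 1 - 0.901328 = 0.098672
as a percentage: 0.098672 * 100 = 9.87%

Space savings = 1 - 22608/25083 = 9.87%


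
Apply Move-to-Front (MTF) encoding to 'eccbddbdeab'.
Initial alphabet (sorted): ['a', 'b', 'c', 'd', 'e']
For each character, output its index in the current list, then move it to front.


MTF encoding:
'e': index 4 in ['a', 'b', 'c', 'd', 'e'] -> ['e', 'a', 'b', 'c', 'd']
'c': index 3 in ['e', 'a', 'b', 'c', 'd'] -> ['c', 'e', 'a', 'b', 'd']
'c': index 0 in ['c', 'e', 'a', 'b', 'd'] -> ['c', 'e', 'a', 'b', 'd']
'b': index 3 in ['c', 'e', 'a', 'b', 'd'] -> ['b', 'c', 'e', 'a', 'd']
'd': index 4 in ['b', 'c', 'e', 'a', 'd'] -> ['d', 'b', 'c', 'e', 'a']
'd': index 0 in ['d', 'b', 'c', 'e', 'a'] -> ['d', 'b', 'c', 'e', 'a']
'b': index 1 in ['d', 'b', 'c', 'e', 'a'] -> ['b', 'd', 'c', 'e', 'a']
'd': index 1 in ['b', 'd', 'c', 'e', 'a'] -> ['d', 'b', 'c', 'e', 'a']
'e': index 3 in ['d', 'b', 'c', 'e', 'a'] -> ['e', 'd', 'b', 'c', 'a']
'a': index 4 in ['e', 'd', 'b', 'c', 'a'] -> ['a', 'e', 'd', 'b', 'c']
'b': index 3 in ['a', 'e', 'd', 'b', 'c'] -> ['b', 'a', 'e', 'd', 'c']


Output: [4, 3, 0, 3, 4, 0, 1, 1, 3, 4, 3]


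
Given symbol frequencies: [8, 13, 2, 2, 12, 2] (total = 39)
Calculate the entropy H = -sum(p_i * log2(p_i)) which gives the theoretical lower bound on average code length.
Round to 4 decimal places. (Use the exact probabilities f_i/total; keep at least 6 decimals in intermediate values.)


Per-symbol terms -p_i * log2(p_i) with p_i = f_i/39:
  p = 8/39 = 0.205128: log2(p) = -2.285402, -p*log2(p) = 0.468800
  p = 13/39 = 0.333333: log2(p) = -1.584963, -p*log2(p) = 0.528321
  p = 2/39 = 0.051282: log2(p) = -4.285402, -p*log2(p) = 0.219764
  p = 2/39 = 0.051282: log2(p) = -4.285402, -p*log2(p) = 0.219764
  p = 12/39 = 0.307692: log2(p) = -1.700440, -p*log2(p) = 0.523212
  p = 2/39 = 0.051282: log2(p) = -4.285402, -p*log2(p) = 0.219764
H = 0.468800 + 0.528321 + 0.219764 + 0.219764 + 0.523212 + 0.219764 = 2.179625

H = 2.1796 bits/symbol


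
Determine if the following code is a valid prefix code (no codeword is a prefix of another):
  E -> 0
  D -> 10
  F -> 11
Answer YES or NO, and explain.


Checking each pair (does one codeword prefix another?):
  E='0' vs D='10': no prefix
  E='0' vs F='11': no prefix
  D='10' vs E='0': no prefix
  D='10' vs F='11': no prefix
  F='11' vs E='0': no prefix
  F='11' vs D='10': no prefix
No violation found over all pairs.

YES -- this is a valid prefix code. No codeword is a prefix of any other codeword.


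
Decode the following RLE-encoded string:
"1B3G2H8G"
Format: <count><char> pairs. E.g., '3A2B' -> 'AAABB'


Expanding each <count><char> pair:
  1B -> 'B'
  3G -> 'GGG'
  2H -> 'HH'
  8G -> 'GGGGGGGG'

Decoded = BGGGHHGGGGGGGG


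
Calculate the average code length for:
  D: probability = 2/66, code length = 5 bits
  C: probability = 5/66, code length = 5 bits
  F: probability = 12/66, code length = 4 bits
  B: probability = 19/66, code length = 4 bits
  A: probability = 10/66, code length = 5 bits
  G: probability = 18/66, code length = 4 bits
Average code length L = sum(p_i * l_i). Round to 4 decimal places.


Weighted contributions p_i * l_i:
  D: (2/66) * 5 = 10/66
  C: (5/66) * 5 = 25/66
  F: (12/66) * 4 = 48/66
  B: (19/66) * 4 = 76/66
  A: (10/66) * 5 = 50/66
  G: (18/66) * 4 = 72/66
Sum = (10 + 25 + 48 + 76 + 50 + 72)/66 = 281/66

L = 281/66 = 4.2576 bits/symbol


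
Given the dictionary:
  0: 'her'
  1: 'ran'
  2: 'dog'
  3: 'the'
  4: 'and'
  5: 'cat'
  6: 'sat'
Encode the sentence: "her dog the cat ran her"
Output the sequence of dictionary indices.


Look up each word in the dictionary:
  'her' -> 0
  'dog' -> 2
  'the' -> 3
  'cat' -> 5
  'ran' -> 1
  'her' -> 0

Encoded: [0, 2, 3, 5, 1, 0]


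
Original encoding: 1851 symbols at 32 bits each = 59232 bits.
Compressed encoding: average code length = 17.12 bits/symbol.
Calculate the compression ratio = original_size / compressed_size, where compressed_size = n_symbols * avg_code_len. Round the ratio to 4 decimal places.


original_size = n_symbols * orig_bits = 1851 * 32 = 59232 bits
compressed_size = n_symbols * avg_code_len = 1851 * 17.12 = 31689.12 bits
ratio = original_size / compressed_size = 59232 / 31689.12 = 1.8692

Compression ratio = 1.8692


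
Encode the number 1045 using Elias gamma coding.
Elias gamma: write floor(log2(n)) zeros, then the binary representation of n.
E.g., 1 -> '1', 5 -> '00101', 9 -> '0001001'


num_bits = floor(log2(1045)) + 1 = 11
leading_zeros = num_bits - 1 = 10
binary(1045) = 10000010101

Elias gamma(1045) = '0000000000' + '10000010101' = 000000000010000010101 (21 bits)


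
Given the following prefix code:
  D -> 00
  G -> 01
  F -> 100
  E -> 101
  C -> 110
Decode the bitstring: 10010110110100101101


Decoding step by step:
Bits 100 -> F
Bits 101 -> E
Bits 101 -> E
Bits 101 -> E
Bits 00 -> D
Bits 101 -> E
Bits 101 -> E


Decoded message: FEEEDEE


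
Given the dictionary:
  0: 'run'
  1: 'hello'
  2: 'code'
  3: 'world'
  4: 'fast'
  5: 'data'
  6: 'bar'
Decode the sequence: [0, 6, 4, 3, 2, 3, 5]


Look up each index in the dictionary:
  0 -> 'run'
  6 -> 'bar'
  4 -> 'fast'
  3 -> 'world'
  2 -> 'code'
  3 -> 'world'
  5 -> 'data'

Decoded: "run bar fast world code world data"


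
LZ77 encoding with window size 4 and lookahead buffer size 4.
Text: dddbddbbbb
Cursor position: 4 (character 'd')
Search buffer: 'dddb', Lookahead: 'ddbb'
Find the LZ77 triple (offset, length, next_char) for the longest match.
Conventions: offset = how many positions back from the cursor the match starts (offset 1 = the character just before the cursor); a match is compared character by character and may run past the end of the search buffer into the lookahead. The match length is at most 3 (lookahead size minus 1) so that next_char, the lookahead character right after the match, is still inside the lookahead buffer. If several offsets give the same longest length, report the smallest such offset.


Try each offset into the search buffer:
  offset=1 (pos 3, char 'b'): match length 0
  offset=2 (pos 2, char 'd'): match length 1
  offset=3 (pos 1, char 'd'): match length 3
  offset=4 (pos 0, char 'd'): match length 2
Longest match has length 3 at offset 3.
next_char = character at position 4 + 3 = 7 -> 'b'

Best match: offset=3, length=3 (matching 'ddb' starting at position 1)
LZ77 triple: (3, 3, 'b')


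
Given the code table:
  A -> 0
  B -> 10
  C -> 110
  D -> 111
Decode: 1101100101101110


Decoding:
110 -> C
110 -> C
0 -> A
10 -> B
110 -> C
111 -> D
0 -> A


Result: CCABCDA


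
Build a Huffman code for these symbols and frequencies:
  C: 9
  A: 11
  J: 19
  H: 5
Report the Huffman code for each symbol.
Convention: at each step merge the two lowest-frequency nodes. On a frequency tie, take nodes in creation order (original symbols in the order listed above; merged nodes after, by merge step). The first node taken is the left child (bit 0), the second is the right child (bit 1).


Huffman tree construction:
Step 1: Merge H(5) + C(9) = 14
Step 2: Merge A(11) + (H+C)(14) = 25
Step 3: Merge J(19) + (A+(H+C))(25) = 44
Read each symbol's code off the tree from the root (left child = 0, right child = 1).

Codes:
  C: 111 (length 3)
  A: 10 (length 2)
  J: 0 (length 1)
  H: 110 (length 3)
Average code length: 83/44 = 1.8864 bits/symbol


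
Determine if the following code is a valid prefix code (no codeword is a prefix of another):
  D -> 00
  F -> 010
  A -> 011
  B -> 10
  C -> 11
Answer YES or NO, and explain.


Checking each pair (does one codeword prefix another?):
  D='00' vs F='010': no prefix
  D='00' vs A='011': no prefix
  D='00' vs B='10': no prefix
  D='00' vs C='11': no prefix
  F='010' vs D='00': no prefix
  F='010' vs A='011': no prefix
  F='010' vs B='10': no prefix
  F='010' vs C='11': no prefix
  A='011' vs D='00': no prefix
  A='011' vs F='010': no prefix
  A='011' vs B='10': no prefix
  A='011' vs C='11': no prefix
  B='10' vs D='00': no prefix
  B='10' vs F='010': no prefix
  B='10' vs A='011': no prefix
  B='10' vs C='11': no prefix
  C='11' vs D='00': no prefix
  C='11' vs F='010': no prefix
  C='11' vs A='011': no prefix
  C='11' vs B='10': no prefix
No violation found over all pairs.

YES -- this is a valid prefix code. No codeword is a prefix of any other codeword.


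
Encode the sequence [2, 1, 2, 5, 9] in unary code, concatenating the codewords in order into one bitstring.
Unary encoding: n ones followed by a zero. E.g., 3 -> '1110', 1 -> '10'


Encode each number as n ones followed by a terminating 0:
  2 -> 110 (3 bits)
  1 -> 10 (2 bits)
  2 -> 110 (3 bits)
  5 -> 111110 (6 bits)
  9 -> 1111111110 (10 bits)
Total length = 3 + 2 + 3 + 6 + 10 = 24 bits.

Unary([2, 1, 2, 5, 9]) = 110101101111101111111110 (24 bits)


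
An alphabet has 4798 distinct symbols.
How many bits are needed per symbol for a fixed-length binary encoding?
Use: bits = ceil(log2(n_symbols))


log2(4798) = 12.2282
Bracket: 2^12 = 4096 < 4798 <= 2^13 = 8192
So ceil(log2(4798)) = 13

bits = ceil(log2(4798)) = ceil(12.2282) = 13 bits


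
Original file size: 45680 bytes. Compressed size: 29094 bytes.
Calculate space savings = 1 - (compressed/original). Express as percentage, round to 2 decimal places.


ratio = compressed/original = 29094/45680 = 0.636909
savings = 1 - ratio = 1 - 0.636909 = 0.363091
as a percentage: 0.363091 * 100 = 36.31%

Space savings = 1 - 29094/45680 = 36.31%


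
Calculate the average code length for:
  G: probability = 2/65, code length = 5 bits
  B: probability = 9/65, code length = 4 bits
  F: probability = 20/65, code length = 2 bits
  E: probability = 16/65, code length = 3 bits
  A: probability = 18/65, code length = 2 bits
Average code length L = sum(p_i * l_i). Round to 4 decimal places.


Weighted contributions p_i * l_i:
  G: (2/65) * 5 = 10/65
  B: (9/65) * 4 = 36/65
  F: (20/65) * 2 = 40/65
  E: (16/65) * 3 = 48/65
  A: (18/65) * 2 = 36/65
Sum = (10 + 36 + 40 + 48 + 36)/65 = 170/65

L = 170/65 = 2.6154 bits/symbol


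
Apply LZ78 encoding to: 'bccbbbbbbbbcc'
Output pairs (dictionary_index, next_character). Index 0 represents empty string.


LZ78 encoding steps:
Dictionary: {0: ''}
Step 1: w='' (idx 0), next='b' -> output (0, 'b'), add 'b' as idx 1
Step 2: w='' (idx 0), next='c' -> output (0, 'c'), add 'c' as idx 2
Step 3: w='c' (idx 2), next='b' -> output (2, 'b'), add 'cb' as idx 3
Step 4: w='b' (idx 1), next='b' -> output (1, 'b'), add 'bb' as idx 4
Step 5: w='bb' (idx 4), next='b' -> output (4, 'b'), add 'bbb' as idx 5
Step 6: w='bb' (idx 4), next='c' -> output (4, 'c'), add 'bbc' as idx 6
Step 7: w='c' (idx 2), end of input -> output (2, '')


Encoded: [(0, 'b'), (0, 'c'), (2, 'b'), (1, 'b'), (4, 'b'), (4, 'c'), (2, '')]


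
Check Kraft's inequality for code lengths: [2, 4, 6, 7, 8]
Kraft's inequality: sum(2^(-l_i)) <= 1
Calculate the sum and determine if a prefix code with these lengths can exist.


Sum = 2^(-2) + 2^(-4) + 2^(-6) + 2^(-7) + 2^(-8)
    = 0.25 + 0.0625 + 0.015625 + 0.0078125 + 0.00390625
    = 87/256 = 0.33984375
Since 0.33984375 <= 1, Kraft's inequality IS satisfied.
A prefix code with these lengths CAN exist.

Kraft sum = 0.33984375. Satisfied.


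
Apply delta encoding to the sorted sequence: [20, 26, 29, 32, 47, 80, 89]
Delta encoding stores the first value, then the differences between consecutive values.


First value: 20
Deltas:
  26 - 20 = 6
  29 - 26 = 3
  32 - 29 = 3
  47 - 32 = 15
  80 - 47 = 33
  89 - 80 = 9


Delta encoded: [20, 6, 3, 3, 15, 33, 9]


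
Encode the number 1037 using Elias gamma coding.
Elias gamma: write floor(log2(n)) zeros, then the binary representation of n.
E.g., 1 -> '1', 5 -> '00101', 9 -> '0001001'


num_bits = floor(log2(1037)) + 1 = 11
leading_zeros = num_bits - 1 = 10
binary(1037) = 10000001101

Elias gamma(1037) = '0000000000' + '10000001101' = 000000000010000001101 (21 bits)


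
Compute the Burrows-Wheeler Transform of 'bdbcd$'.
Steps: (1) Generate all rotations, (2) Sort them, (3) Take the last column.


Rotations (sorted):
  0: $bdbcd -> last char: d
  1: bcd$bd -> last char: d
  2: bdbcd$ -> last char: $
  3: cd$bdb -> last char: b
  4: d$bdbc -> last char: c
  5: dbcd$b -> last char: b


BWT = dd$bcb


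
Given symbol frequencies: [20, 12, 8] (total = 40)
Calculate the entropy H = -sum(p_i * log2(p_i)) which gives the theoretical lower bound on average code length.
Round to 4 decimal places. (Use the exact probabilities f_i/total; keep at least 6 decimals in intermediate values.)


Per-symbol terms -p_i * log2(p_i) with p_i = f_i/40:
  p = 20/40 = 0.500000: log2(p) = -1.000000, -p*log2(p) = 0.500000
  p = 12/40 = 0.300000: log2(p) = -1.736966, -p*log2(p) = 0.521090
  p = 8/40 = 0.200000: log2(p) = -2.321928, -p*log2(p) = 0.464386
H = 0.500000 + 0.521090 + 0.464386 = 1.485476

H = 1.4855 bits/symbol


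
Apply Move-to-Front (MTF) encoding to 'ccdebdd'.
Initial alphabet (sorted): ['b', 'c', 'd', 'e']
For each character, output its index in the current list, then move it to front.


MTF encoding:
'c': index 1 in ['b', 'c', 'd', 'e'] -> ['c', 'b', 'd', 'e']
'c': index 0 in ['c', 'b', 'd', 'e'] -> ['c', 'b', 'd', 'e']
'd': index 2 in ['c', 'b', 'd', 'e'] -> ['d', 'c', 'b', 'e']
'e': index 3 in ['d', 'c', 'b', 'e'] -> ['e', 'd', 'c', 'b']
'b': index 3 in ['e', 'd', 'c', 'b'] -> ['b', 'e', 'd', 'c']
'd': index 2 in ['b', 'e', 'd', 'c'] -> ['d', 'b', 'e', 'c']
'd': index 0 in ['d', 'b', 'e', 'c'] -> ['d', 'b', 'e', 'c']


Output: [1, 0, 2, 3, 3, 2, 0]


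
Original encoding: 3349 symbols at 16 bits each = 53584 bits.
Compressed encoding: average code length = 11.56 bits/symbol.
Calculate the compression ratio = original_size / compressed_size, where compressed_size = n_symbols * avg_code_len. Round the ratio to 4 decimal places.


original_size = n_symbols * orig_bits = 3349 * 16 = 53584 bits
compressed_size = n_symbols * avg_code_len = 3349 * 11.56 = 38714.44 bits
ratio = original_size / compressed_size = 53584 / 38714.44 = 1.3841

Compression ratio = 1.3841


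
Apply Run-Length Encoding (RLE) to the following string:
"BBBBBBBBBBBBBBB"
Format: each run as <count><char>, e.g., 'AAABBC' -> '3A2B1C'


Scanning runs left to right:
  i=0: run of 'B' x 15 -> '15B'

RLE = 15B


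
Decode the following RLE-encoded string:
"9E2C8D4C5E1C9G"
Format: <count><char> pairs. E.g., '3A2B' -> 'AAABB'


Expanding each <count><char> pair:
  9E -> 'EEEEEEEEE'
  2C -> 'CC'
  8D -> 'DDDDDDDD'
  4C -> 'CCCC'
  5E -> 'EEEEE'
  1C -> 'C'
  9G -> 'GGGGGGGGG'

Decoded = EEEEEEEEECCDDDDDDDDCCCCEEEEECGGGGGGGGG


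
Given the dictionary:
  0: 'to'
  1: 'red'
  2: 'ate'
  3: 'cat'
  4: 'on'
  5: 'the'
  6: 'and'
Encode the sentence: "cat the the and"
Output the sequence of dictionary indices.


Look up each word in the dictionary:
  'cat' -> 3
  'the' -> 5
  'the' -> 5
  'and' -> 6

Encoded: [3, 5, 5, 6]


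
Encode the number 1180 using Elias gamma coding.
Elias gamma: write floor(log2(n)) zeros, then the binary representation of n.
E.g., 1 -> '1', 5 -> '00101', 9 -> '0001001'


num_bits = floor(log2(1180)) + 1 = 11
leading_zeros = num_bits - 1 = 10
binary(1180) = 10010011100

Elias gamma(1180) = '0000000000' + '10010011100' = 000000000010010011100 (21 bits)


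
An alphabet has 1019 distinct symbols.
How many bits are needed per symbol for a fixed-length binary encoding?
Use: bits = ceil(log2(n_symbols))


log2(1019) = 9.9929
Bracket: 2^9 = 512 < 1019 <= 2^10 = 1024
So ceil(log2(1019)) = 10

bits = ceil(log2(1019)) = ceil(9.9929) = 10 bits


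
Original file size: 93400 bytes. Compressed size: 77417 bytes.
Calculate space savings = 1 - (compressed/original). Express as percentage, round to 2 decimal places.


ratio = compressed/original = 77417/93400 = 0.828876
savings = 1 - ratio = 1 - 0.828876 = 0.171124
as a percentage: 0.171124 * 100 = 17.11%

Space savings = 1 - 77417/93400 = 17.11%


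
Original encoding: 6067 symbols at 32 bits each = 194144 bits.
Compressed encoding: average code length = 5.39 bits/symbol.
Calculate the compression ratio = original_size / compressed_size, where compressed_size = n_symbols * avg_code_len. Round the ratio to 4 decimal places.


original_size = n_symbols * orig_bits = 6067 * 32 = 194144 bits
compressed_size = n_symbols * avg_code_len = 6067 * 5.39 = 32701.13 bits
ratio = original_size / compressed_size = 194144 / 32701.13 = 5.9369

Compression ratio = 5.9369


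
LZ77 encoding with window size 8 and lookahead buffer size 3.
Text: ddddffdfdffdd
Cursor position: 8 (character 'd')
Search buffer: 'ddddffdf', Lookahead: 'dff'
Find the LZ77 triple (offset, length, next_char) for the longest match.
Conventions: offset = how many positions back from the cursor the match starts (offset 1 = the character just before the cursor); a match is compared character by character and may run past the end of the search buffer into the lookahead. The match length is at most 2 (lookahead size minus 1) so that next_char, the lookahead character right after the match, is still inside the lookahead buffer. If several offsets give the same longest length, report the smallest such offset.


Try each offset into the search buffer:
  offset=1 (pos 7, char 'f'): match length 0
  offset=2 (pos 6, char 'd'): match length 2
  offset=3 (pos 5, char 'f'): match length 0
  offset=4 (pos 4, char 'f'): match length 0
  offset=5 (pos 3, char 'd'): match length 2
  offset=6 (pos 2, char 'd'): match length 1
  offset=7 (pos 1, char 'd'): match length 1
  offset=8 (pos 0, char 'd'): match length 1
Longest match has length 2, found at offsets 2, 5; take the smallest, offset 2.
next_char = character at position 8 + 2 = 10 -> 'f'

Best match: offset=2, length=2 (matching 'df' starting at position 6)
LZ77 triple: (2, 2, 'f')


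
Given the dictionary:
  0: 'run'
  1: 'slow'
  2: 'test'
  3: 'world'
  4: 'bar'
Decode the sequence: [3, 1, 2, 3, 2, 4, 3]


Look up each index in the dictionary:
  3 -> 'world'
  1 -> 'slow'
  2 -> 'test'
  3 -> 'world'
  2 -> 'test'
  4 -> 'bar'
  3 -> 'world'

Decoded: "world slow test world test bar world"


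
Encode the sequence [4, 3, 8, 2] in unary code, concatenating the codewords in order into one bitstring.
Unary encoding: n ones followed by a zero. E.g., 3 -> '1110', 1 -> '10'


Encode each number as n ones followed by a terminating 0:
  4 -> 11110 (5 bits)
  3 -> 1110 (4 bits)
  8 -> 111111110 (9 bits)
  2 -> 110 (3 bits)
Total length = 5 + 4 + 9 + 3 = 21 bits.

Unary([4, 3, 8, 2]) = 111101110111111110110 (21 bits)


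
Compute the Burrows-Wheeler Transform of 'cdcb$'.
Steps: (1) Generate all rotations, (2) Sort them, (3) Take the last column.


Rotations (sorted):
  0: $cdcb -> last char: b
  1: b$cdc -> last char: c
  2: cb$cd -> last char: d
  3: cdcb$ -> last char: $
  4: dcb$c -> last char: c


BWT = bcd$c


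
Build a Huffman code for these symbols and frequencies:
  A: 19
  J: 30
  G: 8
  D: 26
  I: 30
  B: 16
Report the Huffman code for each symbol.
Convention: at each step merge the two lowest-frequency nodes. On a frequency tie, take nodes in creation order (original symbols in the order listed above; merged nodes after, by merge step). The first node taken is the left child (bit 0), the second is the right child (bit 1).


Huffman tree construction:
Step 1: Merge G(8) + B(16) = 24
Step 2: Merge A(19) + (G+B)(24) = 43
Step 3: Merge D(26) + J(30) = 56
Step 4: Merge I(30) + (A+(G+B))(43) = 73
Step 5: Merge (D+J)(56) + (I+(A+(G+B)))(73) = 129
Read each symbol's code off the tree from the root (left child = 0, right child = 1).

Codes:
  A: 110 (length 3)
  J: 01 (length 2)
  G: 1110 (length 4)
  D: 00 (length 2)
  I: 10 (length 2)
  B: 1111 (length 4)
Average code length: 325/129 = 2.5194 bits/symbol


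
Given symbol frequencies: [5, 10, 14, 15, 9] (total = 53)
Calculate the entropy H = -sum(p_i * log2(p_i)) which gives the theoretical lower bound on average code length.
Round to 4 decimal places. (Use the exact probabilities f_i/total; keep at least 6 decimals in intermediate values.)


Per-symbol terms -p_i * log2(p_i) with p_i = f_i/53:
  p = 5/53 = 0.094340: log2(p) = -3.405992, -p*log2(p) = 0.321320
  p = 10/53 = 0.188679: log2(p) = -2.405992, -p*log2(p) = 0.453961
  p = 14/53 = 0.264151: log2(p) = -1.920566, -p*log2(p) = 0.507319
  p = 15/53 = 0.283019: log2(p) = -1.821030, -p*log2(p) = 0.515386
  p = 9/53 = 0.169811: log2(p) = -2.557995, -p*log2(p) = 0.434377
H = 0.321320 + 0.453961 + 0.507319 + 0.515386 + 0.434377 = 2.232363

H = 2.2324 bits/symbol


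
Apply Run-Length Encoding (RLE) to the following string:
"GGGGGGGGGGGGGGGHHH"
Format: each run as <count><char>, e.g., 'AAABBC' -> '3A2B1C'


Scanning runs left to right:
  i=0: run of 'G' x 15 -> '15G'
  i=15: run of 'H' x 3 -> '3H'

RLE = 15G3H


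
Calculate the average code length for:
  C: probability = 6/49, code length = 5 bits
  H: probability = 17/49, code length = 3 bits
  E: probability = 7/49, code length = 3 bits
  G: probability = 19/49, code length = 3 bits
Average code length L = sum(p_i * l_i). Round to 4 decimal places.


Weighted contributions p_i * l_i:
  C: (6/49) * 5 = 30/49
  H: (17/49) * 3 = 51/49
  E: (7/49) * 3 = 21/49
  G: (19/49) * 3 = 57/49
Sum = (30 + 51 + 21 + 57)/49 = 159/49

L = 159/49 = 3.2449 bits/symbol


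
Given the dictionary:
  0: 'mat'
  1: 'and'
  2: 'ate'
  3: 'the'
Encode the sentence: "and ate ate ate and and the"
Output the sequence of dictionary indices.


Look up each word in the dictionary:
  'and' -> 1
  'ate' -> 2
  'ate' -> 2
  'ate' -> 2
  'and' -> 1
  'and' -> 1
  'the' -> 3

Encoded: [1, 2, 2, 2, 1, 1, 3]


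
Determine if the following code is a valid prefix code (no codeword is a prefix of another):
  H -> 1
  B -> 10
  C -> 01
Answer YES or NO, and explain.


Checking each pair (does one codeword prefix another?):
  H='1' vs B='10': prefix -- VIOLATION

NO -- this is NOT a valid prefix code. H (1) is a prefix of B (10).


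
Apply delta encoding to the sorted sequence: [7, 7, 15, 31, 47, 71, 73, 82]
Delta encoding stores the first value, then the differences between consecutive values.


First value: 7
Deltas:
  7 - 7 = 0
  15 - 7 = 8
  31 - 15 = 16
  47 - 31 = 16
  71 - 47 = 24
  73 - 71 = 2
  82 - 73 = 9


Delta encoded: [7, 0, 8, 16, 16, 24, 2, 9]


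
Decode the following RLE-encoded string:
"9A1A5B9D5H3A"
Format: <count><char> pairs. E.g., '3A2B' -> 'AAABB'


Expanding each <count><char> pair:
  9A -> 'AAAAAAAAA'
  1A -> 'A'
  5B -> 'BBBBB'
  9D -> 'DDDDDDDDD'
  5H -> 'HHHHH'
  3A -> 'AAA'

Decoded = AAAAAAAAAABBBBBDDDDDDDDDHHHHHAAA


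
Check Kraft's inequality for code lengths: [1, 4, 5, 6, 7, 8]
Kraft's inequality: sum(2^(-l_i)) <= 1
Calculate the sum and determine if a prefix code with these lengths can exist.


Sum = 2^(-1) + 2^(-4) + 2^(-5) + 2^(-6) + 2^(-7) + 2^(-8)
    = 0.5 + 0.0625 + 0.03125 + 0.015625 + 0.0078125 + 0.00390625
    = 159/256 = 0.62109375
Since 0.62109375 <= 1, Kraft's inequality IS satisfied.
A prefix code with these lengths CAN exist.

Kraft sum = 0.62109375. Satisfied.


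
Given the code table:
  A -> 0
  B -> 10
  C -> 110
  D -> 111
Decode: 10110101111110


Decoding:
10 -> B
110 -> C
10 -> B
111 -> D
111 -> D
0 -> A


Result: BCBDDA


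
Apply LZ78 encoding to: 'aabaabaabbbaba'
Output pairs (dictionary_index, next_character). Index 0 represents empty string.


LZ78 encoding steps:
Dictionary: {0: ''}
Step 1: w='' (idx 0), next='a' -> output (0, 'a'), add 'a' as idx 1
Step 2: w='a' (idx 1), next='b' -> output (1, 'b'), add 'ab' as idx 2
Step 3: w='a' (idx 1), next='a' -> output (1, 'a'), add 'aa' as idx 3
Step 4: w='' (idx 0), next='b' -> output (0, 'b'), add 'b' as idx 4
Step 5: w='aa' (idx 3), next='b' -> output (3, 'b'), add 'aab' as idx 5
Step 6: w='b' (idx 4), next='b' -> output (4, 'b'), add 'bb' as idx 6
Step 7: w='ab' (idx 2), next='a' -> output (2, 'a'), add 'aba' as idx 7


Encoded: [(0, 'a'), (1, 'b'), (1, 'a'), (0, 'b'), (3, 'b'), (4, 'b'), (2, 'a')]


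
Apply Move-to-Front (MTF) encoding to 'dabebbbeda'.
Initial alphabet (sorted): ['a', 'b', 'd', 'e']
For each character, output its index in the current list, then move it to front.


MTF encoding:
'd': index 2 in ['a', 'b', 'd', 'e'] -> ['d', 'a', 'b', 'e']
'a': index 1 in ['d', 'a', 'b', 'e'] -> ['a', 'd', 'b', 'e']
'b': index 2 in ['a', 'd', 'b', 'e'] -> ['b', 'a', 'd', 'e']
'e': index 3 in ['b', 'a', 'd', 'e'] -> ['e', 'b', 'a', 'd']
'b': index 1 in ['e', 'b', 'a', 'd'] -> ['b', 'e', 'a', 'd']
'b': index 0 in ['b', 'e', 'a', 'd'] -> ['b', 'e', 'a', 'd']
'b': index 0 in ['b', 'e', 'a', 'd'] -> ['b', 'e', 'a', 'd']
'e': index 1 in ['b', 'e', 'a', 'd'] -> ['e', 'b', 'a', 'd']
'd': index 3 in ['e', 'b', 'a', 'd'] -> ['d', 'e', 'b', 'a']
'a': index 3 in ['d', 'e', 'b', 'a'] -> ['a', 'd', 'e', 'b']


Output: [2, 1, 2, 3, 1, 0, 0, 1, 3, 3]


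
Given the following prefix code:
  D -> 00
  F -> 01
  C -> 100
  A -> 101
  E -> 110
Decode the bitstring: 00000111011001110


Decoding step by step:
Bits 00 -> D
Bits 00 -> D
Bits 01 -> F
Bits 110 -> E
Bits 110 -> E
Bits 01 -> F
Bits 110 -> E


Decoded message: DDFEEFE


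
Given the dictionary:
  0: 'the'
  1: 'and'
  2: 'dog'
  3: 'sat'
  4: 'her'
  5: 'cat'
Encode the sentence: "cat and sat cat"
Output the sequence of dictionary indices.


Look up each word in the dictionary:
  'cat' -> 5
  'and' -> 1
  'sat' -> 3
  'cat' -> 5

Encoded: [5, 1, 3, 5]


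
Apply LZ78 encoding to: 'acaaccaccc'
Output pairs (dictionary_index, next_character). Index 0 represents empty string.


LZ78 encoding steps:
Dictionary: {0: ''}
Step 1: w='' (idx 0), next='a' -> output (0, 'a'), add 'a' as idx 1
Step 2: w='' (idx 0), next='c' -> output (0, 'c'), add 'c' as idx 2
Step 3: w='a' (idx 1), next='a' -> output (1, 'a'), add 'aa' as idx 3
Step 4: w='c' (idx 2), next='c' -> output (2, 'c'), add 'cc' as idx 4
Step 5: w='a' (idx 1), next='c' -> output (1, 'c'), add 'ac' as idx 5
Step 6: w='cc' (idx 4), end of input -> output (4, '')


Encoded: [(0, 'a'), (0, 'c'), (1, 'a'), (2, 'c'), (1, 'c'), (4, '')]


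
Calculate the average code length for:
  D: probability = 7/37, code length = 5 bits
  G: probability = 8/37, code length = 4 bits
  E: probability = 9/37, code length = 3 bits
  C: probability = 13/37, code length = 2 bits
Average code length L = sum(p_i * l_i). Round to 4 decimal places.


Weighted contributions p_i * l_i:
  D: (7/37) * 5 = 35/37
  G: (8/37) * 4 = 32/37
  E: (9/37) * 3 = 27/37
  C: (13/37) * 2 = 26/37
Sum = (35 + 32 + 27 + 26)/37 = 120/37

L = 120/37 = 3.2432 bits/symbol


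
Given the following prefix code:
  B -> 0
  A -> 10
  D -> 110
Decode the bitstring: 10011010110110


Decoding step by step:
Bits 10 -> A
Bits 0 -> B
Bits 110 -> D
Bits 10 -> A
Bits 110 -> D
Bits 110 -> D


Decoded message: ABDADD


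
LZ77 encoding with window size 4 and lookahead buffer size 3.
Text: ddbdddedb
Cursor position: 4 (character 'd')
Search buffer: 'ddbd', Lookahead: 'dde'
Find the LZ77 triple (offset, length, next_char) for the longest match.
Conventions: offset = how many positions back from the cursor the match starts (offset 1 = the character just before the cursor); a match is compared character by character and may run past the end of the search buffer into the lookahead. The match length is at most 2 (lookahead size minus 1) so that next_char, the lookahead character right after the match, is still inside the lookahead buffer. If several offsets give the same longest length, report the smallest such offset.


Try each offset into the search buffer:
  offset=1 (pos 3, char 'd'): match length 2
  offset=2 (pos 2, char 'b'): match length 0
  offset=3 (pos 1, char 'd'): match length 1
  offset=4 (pos 0, char 'd'): match length 2
Longest match has length 2, found at offsets 1, 4; take the smallest, offset 1.
next_char = character at position 4 + 2 = 6 -> 'e'

Best match: offset=1, length=2 (matching 'dd' starting at position 3)
LZ77 triple: (1, 2, 'e')


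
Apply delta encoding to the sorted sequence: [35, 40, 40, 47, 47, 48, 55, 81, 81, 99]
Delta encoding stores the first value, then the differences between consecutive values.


First value: 35
Deltas:
  40 - 35 = 5
  40 - 40 = 0
  47 - 40 = 7
  47 - 47 = 0
  48 - 47 = 1
  55 - 48 = 7
  81 - 55 = 26
  81 - 81 = 0
  99 - 81 = 18


Delta encoded: [35, 5, 0, 7, 0, 1, 7, 26, 0, 18]


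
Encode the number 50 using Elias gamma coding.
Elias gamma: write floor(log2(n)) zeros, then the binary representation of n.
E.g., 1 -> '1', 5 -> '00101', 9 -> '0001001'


num_bits = floor(log2(50)) + 1 = 6
leading_zeros = num_bits - 1 = 5
binary(50) = 110010

Elias gamma(50) = '00000' + '110010' = 00000110010 (11 bits)


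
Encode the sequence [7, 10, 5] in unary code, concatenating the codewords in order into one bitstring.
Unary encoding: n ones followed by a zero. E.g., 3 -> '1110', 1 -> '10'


Encode each number as n ones followed by a terminating 0:
  7 -> 11111110 (8 bits)
  10 -> 11111111110 (11 bits)
  5 -> 111110 (6 bits)
Total length = 8 + 11 + 6 = 25 bits.

Unary([7, 10, 5]) = 1111111011111111110111110 (25 bits)


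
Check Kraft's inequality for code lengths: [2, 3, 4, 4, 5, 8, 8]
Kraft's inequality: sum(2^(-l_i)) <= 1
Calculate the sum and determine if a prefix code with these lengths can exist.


Sum = 2^(-2) + 2^(-3) + 2^(-4) + 2^(-4) + 2^(-5) + 2^(-8) + 2^(-8)
    = 0.25 + 0.125 + 0.0625 + 0.0625 + 0.03125 + 0.00390625 + 0.00390625
    = 138/256 = 0.5390625
Since 0.5390625 <= 1, Kraft's inequality IS satisfied.
A prefix code with these lengths CAN exist.

Kraft sum = 0.5390625. Satisfied.


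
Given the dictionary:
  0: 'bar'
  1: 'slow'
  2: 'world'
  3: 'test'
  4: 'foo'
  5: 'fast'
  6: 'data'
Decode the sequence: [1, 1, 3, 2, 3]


Look up each index in the dictionary:
  1 -> 'slow'
  1 -> 'slow'
  3 -> 'test'
  2 -> 'world'
  3 -> 'test'

Decoded: "slow slow test world test"


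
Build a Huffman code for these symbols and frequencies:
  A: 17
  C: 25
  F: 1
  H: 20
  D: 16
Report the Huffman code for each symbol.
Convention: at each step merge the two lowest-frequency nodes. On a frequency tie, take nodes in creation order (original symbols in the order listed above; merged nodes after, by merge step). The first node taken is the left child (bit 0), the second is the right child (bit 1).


Huffman tree construction:
Step 1: Merge F(1) + D(16) = 17
Step 2: Merge A(17) + (F+D)(17) = 34
Step 3: Merge H(20) + C(25) = 45
Step 4: Merge (A+(F+D))(34) + (H+C)(45) = 79
Read each symbol's code off the tree from the root (left child = 0, right child = 1).

Codes:
  A: 00 (length 2)
  C: 11 (length 2)
  F: 010 (length 3)
  H: 10 (length 2)
  D: 011 (length 3)
Average code length: 175/79 = 2.2152 bits/symbol


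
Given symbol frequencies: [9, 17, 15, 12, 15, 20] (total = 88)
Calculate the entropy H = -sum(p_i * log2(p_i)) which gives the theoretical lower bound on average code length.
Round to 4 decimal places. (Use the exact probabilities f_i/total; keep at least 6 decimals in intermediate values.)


Per-symbol terms -p_i * log2(p_i) with p_i = f_i/88:
  p = 9/88 = 0.102273: log2(p) = -3.289507, -p*log2(p) = 0.336427
  p = 17/88 = 0.193182: log2(p) = -2.371969, -p*log2(p) = 0.458221
  p = 15/88 = 0.170455: log2(p) = -2.552541, -p*log2(p) = 0.435092
  p = 12/88 = 0.136364: log2(p) = -2.874469, -p*log2(p) = 0.391973
  p = 15/88 = 0.170455: log2(p) = -2.552541, -p*log2(p) = 0.435092
  p = 20/88 = 0.227273: log2(p) = -2.137504, -p*log2(p) = 0.485796
H = 0.336427 + 0.458221 + 0.435092 + 0.391973 + 0.435092 + 0.485796 = 2.542601

H = 2.5426 bits/symbol


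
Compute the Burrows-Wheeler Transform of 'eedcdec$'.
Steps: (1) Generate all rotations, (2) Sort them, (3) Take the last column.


Rotations (sorted):
  0: $eedcdec -> last char: c
  1: c$eedcde -> last char: e
  2: cdec$eed -> last char: d
  3: dcdec$ee -> last char: e
  4: dec$eedc -> last char: c
  5: ec$eedcd -> last char: d
  6: edcdec$e -> last char: e
  7: eedcdec$ -> last char: $


BWT = cedecde$


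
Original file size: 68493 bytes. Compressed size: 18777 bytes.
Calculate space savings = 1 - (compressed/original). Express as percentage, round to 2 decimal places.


ratio = compressed/original = 18777/68493 = 0.274145
savings = 1 - ratio = 1 - 0.274145 = 0.725855
as a percentage: 0.725855 * 100 = 72.59%

Space savings = 1 - 18777/68493 = 72.59%


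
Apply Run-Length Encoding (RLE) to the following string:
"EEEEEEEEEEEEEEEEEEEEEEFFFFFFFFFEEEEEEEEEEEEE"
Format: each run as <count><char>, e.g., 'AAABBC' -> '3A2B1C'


Scanning runs left to right:
  i=0: run of 'E' x 22 -> '22E'
  i=22: run of 'F' x 9 -> '9F'
  i=31: run of 'E' x 13 -> '13E'

RLE = 22E9F13E


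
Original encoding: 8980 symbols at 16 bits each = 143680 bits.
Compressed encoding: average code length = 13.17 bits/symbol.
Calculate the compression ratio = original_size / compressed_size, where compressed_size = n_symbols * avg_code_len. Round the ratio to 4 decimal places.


original_size = n_symbols * orig_bits = 8980 * 16 = 143680 bits
compressed_size = n_symbols * avg_code_len = 8980 * 13.17 = 118266.6 bits
ratio = original_size / compressed_size = 143680 / 118266.6 = 1.2149

Compression ratio = 1.2149


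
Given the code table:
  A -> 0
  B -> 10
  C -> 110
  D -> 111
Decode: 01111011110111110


Decoding:
0 -> A
111 -> D
10 -> B
111 -> D
10 -> B
111 -> D
110 -> C


Result: ADBDBDC


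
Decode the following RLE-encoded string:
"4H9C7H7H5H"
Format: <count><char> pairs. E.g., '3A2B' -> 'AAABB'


Expanding each <count><char> pair:
  4H -> 'HHHH'
  9C -> 'CCCCCCCCC'
  7H -> 'HHHHHHH'
  7H -> 'HHHHHHH'
  5H -> 'HHHHH'

Decoded = HHHHCCCCCCCCCHHHHHHHHHHHHHHHHHHH


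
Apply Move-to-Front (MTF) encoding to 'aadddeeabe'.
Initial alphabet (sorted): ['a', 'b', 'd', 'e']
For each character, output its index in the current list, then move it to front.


MTF encoding:
'a': index 0 in ['a', 'b', 'd', 'e'] -> ['a', 'b', 'd', 'e']
'a': index 0 in ['a', 'b', 'd', 'e'] -> ['a', 'b', 'd', 'e']
'd': index 2 in ['a', 'b', 'd', 'e'] -> ['d', 'a', 'b', 'e']
'd': index 0 in ['d', 'a', 'b', 'e'] -> ['d', 'a', 'b', 'e']
'd': index 0 in ['d', 'a', 'b', 'e'] -> ['d', 'a', 'b', 'e']
'e': index 3 in ['d', 'a', 'b', 'e'] -> ['e', 'd', 'a', 'b']
'e': index 0 in ['e', 'd', 'a', 'b'] -> ['e', 'd', 'a', 'b']
'a': index 2 in ['e', 'd', 'a', 'b'] -> ['a', 'e', 'd', 'b']
'b': index 3 in ['a', 'e', 'd', 'b'] -> ['b', 'a', 'e', 'd']
'e': index 2 in ['b', 'a', 'e', 'd'] -> ['e', 'b', 'a', 'd']


Output: [0, 0, 2, 0, 0, 3, 0, 2, 3, 2]


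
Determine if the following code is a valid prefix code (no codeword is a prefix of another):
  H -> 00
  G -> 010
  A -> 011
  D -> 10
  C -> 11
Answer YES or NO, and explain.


Checking each pair (does one codeword prefix another?):
  H='00' vs G='010': no prefix
  H='00' vs A='011': no prefix
  H='00' vs D='10': no prefix
  H='00' vs C='11': no prefix
  G='010' vs H='00': no prefix
  G='010' vs A='011': no prefix
  G='010' vs D='10': no prefix
  G='010' vs C='11': no prefix
  A='011' vs H='00': no prefix
  A='011' vs G='010': no prefix
  A='011' vs D='10': no prefix
  A='011' vs C='11': no prefix
  D='10' vs H='00': no prefix
  D='10' vs G='010': no prefix
  D='10' vs A='011': no prefix
  D='10' vs C='11': no prefix
  C='11' vs H='00': no prefix
  C='11' vs G='010': no prefix
  C='11' vs A='011': no prefix
  C='11' vs D='10': no prefix
No violation found over all pairs.

YES -- this is a valid prefix code. No codeword is a prefix of any other codeword.
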